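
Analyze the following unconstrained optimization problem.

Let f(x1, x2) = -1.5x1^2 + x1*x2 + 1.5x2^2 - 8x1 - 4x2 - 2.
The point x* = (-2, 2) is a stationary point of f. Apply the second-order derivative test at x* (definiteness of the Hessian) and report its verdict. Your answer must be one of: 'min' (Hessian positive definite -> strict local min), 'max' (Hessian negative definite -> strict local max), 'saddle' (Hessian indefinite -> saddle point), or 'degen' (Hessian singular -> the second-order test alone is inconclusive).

Compute the Hessian H = grad^2 f:
  H = [[-3, 1], [1, 3]]
Verify stationarity: grad f(x*) = H x* + g = (0, 0).
Eigenvalues of H: -3.1623, 3.1623.
Eigenvalues have mixed signs, so H is indefinite -> x* is a saddle point.

saddle


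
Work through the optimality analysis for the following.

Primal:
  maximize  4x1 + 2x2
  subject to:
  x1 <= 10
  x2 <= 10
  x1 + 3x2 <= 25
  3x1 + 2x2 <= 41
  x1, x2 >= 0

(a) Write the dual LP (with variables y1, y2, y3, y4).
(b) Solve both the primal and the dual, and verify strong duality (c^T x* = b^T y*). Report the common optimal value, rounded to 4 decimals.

The standard primal-dual pair for 'max c^T x s.t. A x <= b, x >= 0' is:
  Dual:  min b^T y  s.t.  A^T y >= c,  y >= 0.

So the dual LP is:
  minimize  10y1 + 10y2 + 25y3 + 41y4
  subject to:
    y1 + y3 + 3y4 >= 4
    y2 + 3y3 + 2y4 >= 2
    y1, y2, y3, y4 >= 0

Solving the primal: x* = (10, 5).
  primal value c^T x* = 50.
Solving the dual: y* = (3.3333, 0, 0.6667, 0).
  dual value b^T y* = 50.
Strong duality: c^T x* = b^T y*. Confirmed.

50


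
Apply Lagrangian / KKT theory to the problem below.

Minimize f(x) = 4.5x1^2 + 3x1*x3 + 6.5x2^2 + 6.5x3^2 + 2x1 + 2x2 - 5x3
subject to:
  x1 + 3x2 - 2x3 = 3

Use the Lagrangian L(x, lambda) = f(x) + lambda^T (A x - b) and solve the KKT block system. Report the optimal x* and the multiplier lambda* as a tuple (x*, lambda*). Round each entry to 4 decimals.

Form the Lagrangian:
  L(x, lambda) = (1/2) x^T Q x + c^T x + lambda^T (A x - b)
Stationarity (grad_x L = 0): Q x + c + A^T lambda = 0.
Primal feasibility: A x = b.

This gives the KKT block system:
  [ Q   A^T ] [ x     ]   [-c ]
  [ A    0  ] [ lambda ] = [ b ]

Solving the linear system:
  x*      = (0.2901, 0.7246, -0.268)
  lambda* = (-3.8068)
  f(x*)   = 7.3949

x* = (0.2901, 0.7246, -0.268), lambda* = (-3.8068)


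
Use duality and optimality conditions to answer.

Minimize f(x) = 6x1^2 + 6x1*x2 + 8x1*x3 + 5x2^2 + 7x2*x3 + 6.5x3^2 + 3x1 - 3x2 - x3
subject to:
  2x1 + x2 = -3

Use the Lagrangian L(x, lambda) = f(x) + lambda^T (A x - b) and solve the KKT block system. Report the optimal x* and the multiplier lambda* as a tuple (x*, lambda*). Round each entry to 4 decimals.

Form the Lagrangian:
  L(x, lambda) = (1/2) x^T Q x + c^T x + lambda^T (A x - b)
Stationarity (grad_x L = 0): Q x + c + A^T lambda = 0.
Primal feasibility: A x = b.

This gives the KKT block system:
  [ Q   A^T ] [ x     ]   [-c ]
  [ A    0  ] [ lambda ] = [ b ]

Solving the linear system:
  x*      = (-1.6189, 0.2378, 0.9451)
  lambda* = (3.7195)
  f(x*)   = 2.3216

x* = (-1.6189, 0.2378, 0.9451), lambda* = (3.7195)


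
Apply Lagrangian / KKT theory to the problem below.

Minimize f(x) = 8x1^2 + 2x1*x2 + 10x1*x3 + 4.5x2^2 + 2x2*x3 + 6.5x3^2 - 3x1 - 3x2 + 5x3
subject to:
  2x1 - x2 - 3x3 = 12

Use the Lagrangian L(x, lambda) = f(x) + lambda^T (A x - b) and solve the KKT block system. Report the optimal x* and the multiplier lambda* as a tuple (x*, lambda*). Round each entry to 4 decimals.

Form the Lagrangian:
  L(x, lambda) = (1/2) x^T Q x + c^T x + lambda^T (A x - b)
Stationarity (grad_x L = 0): Q x + c + A^T lambda = 0.
Primal feasibility: A x = b.

This gives the KKT block system:
  [ Q   A^T ] [ x     ]   [-c ]
  [ A    0  ] [ lambda ] = [ b ]

Solving the linear system:
  x*      = (2.1305, 0.1633, -2.6341)
  lambda* = (-2.5371)
  f(x*)   = 5.1965

x* = (2.1305, 0.1633, -2.6341), lambda* = (-2.5371)


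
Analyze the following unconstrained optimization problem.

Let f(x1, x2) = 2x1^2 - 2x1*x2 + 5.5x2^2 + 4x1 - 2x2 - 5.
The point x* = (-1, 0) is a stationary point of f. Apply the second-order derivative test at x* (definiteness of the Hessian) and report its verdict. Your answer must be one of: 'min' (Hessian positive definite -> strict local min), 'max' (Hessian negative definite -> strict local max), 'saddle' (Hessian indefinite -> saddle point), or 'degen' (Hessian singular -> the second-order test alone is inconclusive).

Compute the Hessian H = grad^2 f:
  H = [[4, -2], [-2, 11]]
Verify stationarity: grad f(x*) = H x* + g = (0, 0).
Eigenvalues of H: 3.4689, 11.5311.
Both eigenvalues > 0, so H is positive definite -> x* is a strict local min.

min


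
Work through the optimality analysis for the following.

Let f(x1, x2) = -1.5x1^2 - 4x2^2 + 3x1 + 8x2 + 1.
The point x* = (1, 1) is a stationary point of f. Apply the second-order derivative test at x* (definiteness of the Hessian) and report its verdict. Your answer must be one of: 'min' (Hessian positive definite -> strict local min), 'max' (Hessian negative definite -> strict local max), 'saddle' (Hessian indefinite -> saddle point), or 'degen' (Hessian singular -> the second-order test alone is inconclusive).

Compute the Hessian H = grad^2 f:
  H = [[-3, 0], [0, -8]]
Verify stationarity: grad f(x*) = H x* + g = (0, 0).
Eigenvalues of H: -8, -3.
Both eigenvalues < 0, so H is negative definite -> x* is a strict local max.

max


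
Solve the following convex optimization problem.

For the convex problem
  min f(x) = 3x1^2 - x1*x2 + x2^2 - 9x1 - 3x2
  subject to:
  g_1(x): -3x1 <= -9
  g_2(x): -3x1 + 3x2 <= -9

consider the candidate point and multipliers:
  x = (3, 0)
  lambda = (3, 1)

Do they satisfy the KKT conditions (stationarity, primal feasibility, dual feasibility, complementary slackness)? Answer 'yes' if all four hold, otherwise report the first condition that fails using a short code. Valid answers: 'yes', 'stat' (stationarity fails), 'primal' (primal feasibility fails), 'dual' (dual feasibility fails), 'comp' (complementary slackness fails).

Gradient of f: grad f(x) = Q x + c = (9, -6)
Constraint values g_i(x) = a_i^T x - b_i:
  g_1((3, 0)) = 0
  g_2((3, 0)) = 0
Stationarity residual: grad f(x) + sum_i lambda_i a_i = (-3, -3)
  -> stationarity FAILS
Primal feasibility (all g_i <= 0): OK
Dual feasibility (all lambda_i >= 0): OK
Complementary slackness (lambda_i * g_i(x) = 0 for all i): OK

Verdict: the first failing condition is stationarity -> stat.

stat


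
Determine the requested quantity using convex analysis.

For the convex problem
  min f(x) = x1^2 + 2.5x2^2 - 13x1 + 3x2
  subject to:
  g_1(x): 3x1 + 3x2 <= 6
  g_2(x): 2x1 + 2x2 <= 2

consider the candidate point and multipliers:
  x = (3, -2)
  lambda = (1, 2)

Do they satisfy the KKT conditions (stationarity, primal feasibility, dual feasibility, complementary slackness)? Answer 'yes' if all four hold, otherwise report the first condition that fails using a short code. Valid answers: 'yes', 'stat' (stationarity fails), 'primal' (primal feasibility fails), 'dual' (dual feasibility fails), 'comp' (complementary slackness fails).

Gradient of f: grad f(x) = Q x + c = (-7, -7)
Constraint values g_i(x) = a_i^T x - b_i:
  g_1((3, -2)) = -3
  g_2((3, -2)) = 0
Stationarity residual: grad f(x) + sum_i lambda_i a_i = (0, 0)
  -> stationarity OK
Primal feasibility (all g_i <= 0): OK
Dual feasibility (all lambda_i >= 0): OK
Complementary slackness (lambda_i * g_i(x) = 0 for all i): FAILS

Verdict: the first failing condition is complementary_slackness -> comp.

comp


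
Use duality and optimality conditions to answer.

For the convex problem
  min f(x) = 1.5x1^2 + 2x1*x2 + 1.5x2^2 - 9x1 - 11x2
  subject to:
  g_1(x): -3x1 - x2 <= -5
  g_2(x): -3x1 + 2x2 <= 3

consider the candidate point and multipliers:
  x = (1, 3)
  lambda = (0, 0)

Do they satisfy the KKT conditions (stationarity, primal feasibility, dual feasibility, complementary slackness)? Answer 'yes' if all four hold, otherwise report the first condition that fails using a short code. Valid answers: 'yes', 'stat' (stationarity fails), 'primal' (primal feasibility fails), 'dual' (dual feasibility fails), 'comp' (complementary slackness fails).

Gradient of f: grad f(x) = Q x + c = (0, 0)
Constraint values g_i(x) = a_i^T x - b_i:
  g_1((1, 3)) = -1
  g_2((1, 3)) = 0
Stationarity residual: grad f(x) + sum_i lambda_i a_i = (0, 0)
  -> stationarity OK
Primal feasibility (all g_i <= 0): OK
Dual feasibility (all lambda_i >= 0): OK
Complementary slackness (lambda_i * g_i(x) = 0 for all i): OK

Verdict: yes, KKT holds.

yes


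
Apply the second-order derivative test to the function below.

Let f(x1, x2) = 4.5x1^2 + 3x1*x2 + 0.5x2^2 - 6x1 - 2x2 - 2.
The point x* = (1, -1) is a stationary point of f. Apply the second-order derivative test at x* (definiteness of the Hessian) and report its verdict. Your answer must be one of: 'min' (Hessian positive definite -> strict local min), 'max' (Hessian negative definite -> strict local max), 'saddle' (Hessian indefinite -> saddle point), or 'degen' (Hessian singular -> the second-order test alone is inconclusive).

Compute the Hessian H = grad^2 f:
  H = [[9, 3], [3, 1]]
Verify stationarity: grad f(x*) = H x* + g = (0, 0).
Eigenvalues of H: 0, 10.
H has a zero eigenvalue (singular; positive semidefinite but not definite), so H is neither positive definite, negative definite, nor indefinite. The second-order test alone is inconclusive -> degen.
(Indeed, f is constant along the null direction of H through x*, so x* is not a strict local extremum.)

degen


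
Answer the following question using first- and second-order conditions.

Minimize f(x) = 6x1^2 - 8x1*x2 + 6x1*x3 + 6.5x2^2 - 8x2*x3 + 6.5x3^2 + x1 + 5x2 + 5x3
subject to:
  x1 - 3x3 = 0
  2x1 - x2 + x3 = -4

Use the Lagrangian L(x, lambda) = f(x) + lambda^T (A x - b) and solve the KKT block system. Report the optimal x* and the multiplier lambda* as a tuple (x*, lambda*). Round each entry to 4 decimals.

Form the Lagrangian:
  L(x, lambda) = (1/2) x^T Q x + c^T x + lambda^T (A x - b)
Stationarity (grad_x L = 0): Q x + c + A^T lambda = 0.
Primal feasibility: A x = b.

This gives the KKT block system:
  [ Q   A^T ] [ x     ]   [-c ]
  [ A    0  ] [ lambda ] = [ b ]

Solving the linear system:
  x*      = (-2.4191, -1.6445, -0.8064)
  lambda* = (0.8613, 9.4249)
  f(x*)   = 11.513

x* = (-2.4191, -1.6445, -0.8064), lambda* = (0.8613, 9.4249)


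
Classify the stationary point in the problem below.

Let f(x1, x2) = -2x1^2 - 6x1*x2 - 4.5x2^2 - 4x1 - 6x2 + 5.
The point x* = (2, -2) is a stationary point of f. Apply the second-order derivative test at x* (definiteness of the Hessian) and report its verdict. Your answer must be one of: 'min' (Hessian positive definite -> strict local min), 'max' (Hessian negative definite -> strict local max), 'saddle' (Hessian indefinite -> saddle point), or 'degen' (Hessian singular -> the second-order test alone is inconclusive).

Compute the Hessian H = grad^2 f:
  H = [[-4, -6], [-6, -9]]
Verify stationarity: grad f(x*) = H x* + g = (0, 0).
Eigenvalues of H: -13, 0.
H has a zero eigenvalue (singular; negative semidefinite but not definite), so H is neither positive definite, negative definite, nor indefinite. The second-order test alone is inconclusive -> degen.
(Indeed, f is constant along the null direction of H through x*, so x* is not a strict local extremum.)

degen


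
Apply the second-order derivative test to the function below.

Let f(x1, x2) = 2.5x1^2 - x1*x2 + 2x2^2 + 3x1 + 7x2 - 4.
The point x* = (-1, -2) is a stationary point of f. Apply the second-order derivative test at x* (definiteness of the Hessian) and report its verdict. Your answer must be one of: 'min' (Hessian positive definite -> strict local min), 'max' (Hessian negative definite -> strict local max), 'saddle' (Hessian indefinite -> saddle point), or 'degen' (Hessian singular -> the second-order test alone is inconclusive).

Compute the Hessian H = grad^2 f:
  H = [[5, -1], [-1, 4]]
Verify stationarity: grad f(x*) = H x* + g = (0, 0).
Eigenvalues of H: 3.382, 5.618.
Both eigenvalues > 0, so H is positive definite -> x* is a strict local min.

min


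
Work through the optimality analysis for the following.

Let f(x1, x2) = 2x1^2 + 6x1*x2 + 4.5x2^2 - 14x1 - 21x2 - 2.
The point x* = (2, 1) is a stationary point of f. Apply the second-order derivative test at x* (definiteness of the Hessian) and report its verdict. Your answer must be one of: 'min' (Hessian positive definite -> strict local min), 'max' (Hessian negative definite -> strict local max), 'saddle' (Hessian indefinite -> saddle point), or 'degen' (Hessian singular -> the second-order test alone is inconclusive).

Compute the Hessian H = grad^2 f:
  H = [[4, 6], [6, 9]]
Verify stationarity: grad f(x*) = H x* + g = (0, 0).
Eigenvalues of H: 0, 13.
H has a zero eigenvalue (singular; positive semidefinite but not definite), so H is neither positive definite, negative definite, nor indefinite. The second-order test alone is inconclusive -> degen.
(Indeed, f is constant along the null direction of H through x*, so x* is not a strict local extremum.)

degen


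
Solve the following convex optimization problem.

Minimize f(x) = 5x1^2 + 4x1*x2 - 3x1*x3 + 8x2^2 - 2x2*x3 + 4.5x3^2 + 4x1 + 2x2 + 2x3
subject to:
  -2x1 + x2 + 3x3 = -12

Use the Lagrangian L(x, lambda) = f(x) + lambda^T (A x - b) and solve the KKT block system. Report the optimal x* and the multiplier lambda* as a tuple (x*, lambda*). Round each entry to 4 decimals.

Form the Lagrangian:
  L(x, lambda) = (1/2) x^T Q x + c^T x + lambda^T (A x - b)
Stationarity (grad_x L = 0): Q x + c + A^T lambda = 0.
Primal feasibility: A x = b.

This gives the KKT block system:
  [ Q   A^T ] [ x     ]   [-c ]
  [ A    0  ] [ lambda ] = [ b ]

Solving the linear system:
  x*      = (0.8738, -1.2431, -3.0031)
  lambda* = (8.3877)
  f(x*)   = 47.8277

x* = (0.8738, -1.2431, -3.0031), lambda* = (8.3877)


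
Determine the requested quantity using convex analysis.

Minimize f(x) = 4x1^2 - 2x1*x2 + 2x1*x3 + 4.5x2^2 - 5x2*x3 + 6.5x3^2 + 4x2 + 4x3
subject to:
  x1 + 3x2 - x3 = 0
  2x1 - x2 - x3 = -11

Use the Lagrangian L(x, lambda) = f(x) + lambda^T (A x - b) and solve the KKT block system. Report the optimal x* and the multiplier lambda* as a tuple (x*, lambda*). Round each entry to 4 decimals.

Form the Lagrangian:
  L(x, lambda) = (1/2) x^T Q x + c^T x + lambda^T (A x - b)
Stationarity (grad_x L = 0): Q x + c + A^T lambda = 0.
Primal feasibility: A x = b.

This gives the KKT block system:
  [ Q   A^T ] [ x     ]   [-c ]
  [ A    0  ] [ lambda ] = [ b ]

Solving the linear system:
  x*      = (-3.57, 1.8575, 2.0025)
  lambda* = (-1.06, 14.665)
  f(x*)   = 88.3775

x* = (-3.57, 1.8575, 2.0025), lambda* = (-1.06, 14.665)


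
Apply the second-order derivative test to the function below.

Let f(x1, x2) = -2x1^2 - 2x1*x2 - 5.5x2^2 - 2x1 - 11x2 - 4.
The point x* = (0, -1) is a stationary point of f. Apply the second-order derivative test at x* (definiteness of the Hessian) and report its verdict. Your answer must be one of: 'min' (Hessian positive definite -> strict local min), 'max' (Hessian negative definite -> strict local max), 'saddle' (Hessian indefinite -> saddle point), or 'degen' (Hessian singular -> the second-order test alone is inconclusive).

Compute the Hessian H = grad^2 f:
  H = [[-4, -2], [-2, -11]]
Verify stationarity: grad f(x*) = H x* + g = (0, 0).
Eigenvalues of H: -11.5311, -3.4689.
Both eigenvalues < 0, so H is negative definite -> x* is a strict local max.

max


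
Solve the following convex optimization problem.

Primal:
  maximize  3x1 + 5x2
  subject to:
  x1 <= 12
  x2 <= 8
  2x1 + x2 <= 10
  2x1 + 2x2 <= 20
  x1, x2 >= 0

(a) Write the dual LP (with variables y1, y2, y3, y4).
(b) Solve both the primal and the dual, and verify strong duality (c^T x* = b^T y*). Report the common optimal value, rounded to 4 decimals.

The standard primal-dual pair for 'max c^T x s.t. A x <= b, x >= 0' is:
  Dual:  min b^T y  s.t.  A^T y >= c,  y >= 0.

So the dual LP is:
  minimize  12y1 + 8y2 + 10y3 + 20y4
  subject to:
    y1 + 2y3 + 2y4 >= 3
    y2 + y3 + 2y4 >= 5
    y1, y2, y3, y4 >= 0

Solving the primal: x* = (1, 8).
  primal value c^T x* = 43.
Solving the dual: y* = (0, 3.5, 1.5, 0).
  dual value b^T y* = 43.
Strong duality: c^T x* = b^T y*. Confirmed.

43


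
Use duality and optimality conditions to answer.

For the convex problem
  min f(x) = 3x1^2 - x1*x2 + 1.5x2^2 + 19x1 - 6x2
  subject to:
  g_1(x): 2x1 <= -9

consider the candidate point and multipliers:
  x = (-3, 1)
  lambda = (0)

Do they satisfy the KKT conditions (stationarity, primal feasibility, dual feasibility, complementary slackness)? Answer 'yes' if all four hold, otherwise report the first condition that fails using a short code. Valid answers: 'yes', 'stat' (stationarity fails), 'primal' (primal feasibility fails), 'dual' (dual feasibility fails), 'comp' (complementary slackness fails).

Gradient of f: grad f(x) = Q x + c = (0, 0)
Constraint values g_i(x) = a_i^T x - b_i:
  g_1((-3, 1)) = 3
Stationarity residual: grad f(x) + sum_i lambda_i a_i = (0, 0)
  -> stationarity OK
Primal feasibility (all g_i <= 0): FAILS
Dual feasibility (all lambda_i >= 0): OK
Complementary slackness (lambda_i * g_i(x) = 0 for all i): OK

Verdict: the first failing condition is primal_feasibility -> primal.

primal


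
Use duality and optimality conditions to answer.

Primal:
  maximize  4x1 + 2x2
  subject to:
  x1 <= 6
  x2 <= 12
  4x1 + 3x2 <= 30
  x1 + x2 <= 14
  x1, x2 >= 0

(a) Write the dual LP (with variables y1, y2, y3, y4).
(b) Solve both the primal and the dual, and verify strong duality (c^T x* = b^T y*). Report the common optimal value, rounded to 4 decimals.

The standard primal-dual pair for 'max c^T x s.t. A x <= b, x >= 0' is:
  Dual:  min b^T y  s.t.  A^T y >= c,  y >= 0.

So the dual LP is:
  minimize  6y1 + 12y2 + 30y3 + 14y4
  subject to:
    y1 + 4y3 + y4 >= 4
    y2 + 3y3 + y4 >= 2
    y1, y2, y3, y4 >= 0

Solving the primal: x* = (6, 2).
  primal value c^T x* = 28.
Solving the dual: y* = (1.3333, 0, 0.6667, 0).
  dual value b^T y* = 28.
Strong duality: c^T x* = b^T y*. Confirmed.

28


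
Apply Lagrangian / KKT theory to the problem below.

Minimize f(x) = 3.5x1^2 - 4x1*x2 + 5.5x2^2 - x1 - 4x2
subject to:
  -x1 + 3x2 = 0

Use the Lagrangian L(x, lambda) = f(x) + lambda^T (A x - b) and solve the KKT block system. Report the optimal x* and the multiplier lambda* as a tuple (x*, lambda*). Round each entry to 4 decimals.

Form the Lagrangian:
  L(x, lambda) = (1/2) x^T Q x + c^T x + lambda^T (A x - b)
Stationarity (grad_x L = 0): Q x + c + A^T lambda = 0.
Primal feasibility: A x = b.

This gives the KKT block system:
  [ Q   A^T ] [ x     ]   [-c ]
  [ A    0  ] [ lambda ] = [ b ]

Solving the linear system:
  x*      = (0.42, 0.14)
  lambda* = (1.38)
  f(x*)   = -0.49

x* = (0.42, 0.14), lambda* = (1.38)


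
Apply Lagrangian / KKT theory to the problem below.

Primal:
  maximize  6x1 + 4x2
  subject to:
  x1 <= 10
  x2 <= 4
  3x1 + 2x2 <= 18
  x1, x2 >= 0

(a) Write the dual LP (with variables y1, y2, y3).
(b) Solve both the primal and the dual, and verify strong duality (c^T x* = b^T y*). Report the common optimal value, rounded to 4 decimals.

The standard primal-dual pair for 'max c^T x s.t. A x <= b, x >= 0' is:
  Dual:  min b^T y  s.t.  A^T y >= c,  y >= 0.

So the dual LP is:
  minimize  10y1 + 4y2 + 18y3
  subject to:
    y1 + 3y3 >= 6
    y2 + 2y3 >= 4
    y1, y2, y3 >= 0

Solving the primal: x* = (6, 0).
  primal value c^T x* = 36.
Solving the dual: y* = (0, 0, 2).
  dual value b^T y* = 36.
Strong duality: c^T x* = b^T y*. Confirmed.

36


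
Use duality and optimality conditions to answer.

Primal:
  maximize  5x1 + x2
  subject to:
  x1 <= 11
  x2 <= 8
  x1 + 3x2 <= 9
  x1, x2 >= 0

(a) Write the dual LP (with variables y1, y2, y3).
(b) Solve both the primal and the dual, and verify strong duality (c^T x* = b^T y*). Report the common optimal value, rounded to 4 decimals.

The standard primal-dual pair for 'max c^T x s.t. A x <= b, x >= 0' is:
  Dual:  min b^T y  s.t.  A^T y >= c,  y >= 0.

So the dual LP is:
  minimize  11y1 + 8y2 + 9y3
  subject to:
    y1 + y3 >= 5
    y2 + 3y3 >= 1
    y1, y2, y3 >= 0

Solving the primal: x* = (9, 0).
  primal value c^T x* = 45.
Solving the dual: y* = (0, 0, 5).
  dual value b^T y* = 45.
Strong duality: c^T x* = b^T y*. Confirmed.

45


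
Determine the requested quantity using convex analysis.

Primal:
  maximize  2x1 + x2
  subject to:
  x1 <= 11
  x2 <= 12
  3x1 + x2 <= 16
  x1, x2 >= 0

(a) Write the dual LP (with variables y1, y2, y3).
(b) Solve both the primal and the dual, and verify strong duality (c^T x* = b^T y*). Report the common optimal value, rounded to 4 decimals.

The standard primal-dual pair for 'max c^T x s.t. A x <= b, x >= 0' is:
  Dual:  min b^T y  s.t.  A^T y >= c,  y >= 0.

So the dual LP is:
  minimize  11y1 + 12y2 + 16y3
  subject to:
    y1 + 3y3 >= 2
    y2 + y3 >= 1
    y1, y2, y3 >= 0

Solving the primal: x* = (1.3333, 12).
  primal value c^T x* = 14.6667.
Solving the dual: y* = (0, 0.3333, 0.6667).
  dual value b^T y* = 14.6667.
Strong duality: c^T x* = b^T y*. Confirmed.

14.6667


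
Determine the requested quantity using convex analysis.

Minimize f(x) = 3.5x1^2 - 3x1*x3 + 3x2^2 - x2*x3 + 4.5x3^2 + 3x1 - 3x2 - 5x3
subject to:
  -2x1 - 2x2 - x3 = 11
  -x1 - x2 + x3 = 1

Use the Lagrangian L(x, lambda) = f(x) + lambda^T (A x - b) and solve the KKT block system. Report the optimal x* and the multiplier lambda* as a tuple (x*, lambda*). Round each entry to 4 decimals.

Form the Lagrangian:
  L(x, lambda) = (1/2) x^T Q x + c^T x + lambda^T (A x - b)
Stationarity (grad_x L = 0): Q x + c + A^T lambda = 0.
Primal feasibility: A x = b.

This gives the KKT block system:
  [ Q   A^T ] [ x     ]   [-c ]
  [ A    0  ] [ lambda ] = [ b ]

Solving the linear system:
  x*      = (-2.7692, -1.2308, -3)
  lambda* = (-9.9487, 12.5128)
  f(x*)   = 53.6538

x* = (-2.7692, -1.2308, -3), lambda* = (-9.9487, 12.5128)


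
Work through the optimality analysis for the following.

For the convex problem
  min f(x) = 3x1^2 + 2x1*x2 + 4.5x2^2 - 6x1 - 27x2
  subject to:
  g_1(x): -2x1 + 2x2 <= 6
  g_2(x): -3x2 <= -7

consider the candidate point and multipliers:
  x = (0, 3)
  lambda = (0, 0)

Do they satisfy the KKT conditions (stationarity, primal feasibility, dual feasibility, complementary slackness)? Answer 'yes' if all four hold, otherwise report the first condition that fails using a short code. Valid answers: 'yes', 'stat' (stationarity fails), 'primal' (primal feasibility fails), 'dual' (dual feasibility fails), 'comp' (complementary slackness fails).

Gradient of f: grad f(x) = Q x + c = (0, 0)
Constraint values g_i(x) = a_i^T x - b_i:
  g_1((0, 3)) = 0
  g_2((0, 3)) = -2
Stationarity residual: grad f(x) + sum_i lambda_i a_i = (0, 0)
  -> stationarity OK
Primal feasibility (all g_i <= 0): OK
Dual feasibility (all lambda_i >= 0): OK
Complementary slackness (lambda_i * g_i(x) = 0 for all i): OK

Verdict: yes, KKT holds.

yes


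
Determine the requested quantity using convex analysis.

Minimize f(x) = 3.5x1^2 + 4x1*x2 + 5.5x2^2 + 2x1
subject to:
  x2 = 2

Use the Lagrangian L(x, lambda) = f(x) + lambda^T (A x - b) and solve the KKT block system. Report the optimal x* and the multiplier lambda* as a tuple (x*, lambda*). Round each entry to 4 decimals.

Form the Lagrangian:
  L(x, lambda) = (1/2) x^T Q x + c^T x + lambda^T (A x - b)
Stationarity (grad_x L = 0): Q x + c + A^T lambda = 0.
Primal feasibility: A x = b.

This gives the KKT block system:
  [ Q   A^T ] [ x     ]   [-c ]
  [ A    0  ] [ lambda ] = [ b ]

Solving the linear system:
  x*      = (-1.4286, 2)
  lambda* = (-16.2857)
  f(x*)   = 14.8571

x* = (-1.4286, 2), lambda* = (-16.2857)


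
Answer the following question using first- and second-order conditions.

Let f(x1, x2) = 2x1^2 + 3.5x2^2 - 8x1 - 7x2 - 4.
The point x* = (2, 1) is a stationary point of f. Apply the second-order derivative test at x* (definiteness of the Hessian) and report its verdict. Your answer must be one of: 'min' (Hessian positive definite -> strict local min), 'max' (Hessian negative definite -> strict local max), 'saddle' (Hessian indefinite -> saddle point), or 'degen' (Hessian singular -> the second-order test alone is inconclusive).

Compute the Hessian H = grad^2 f:
  H = [[4, 0], [0, 7]]
Verify stationarity: grad f(x*) = H x* + g = (0, 0).
Eigenvalues of H: 4, 7.
Both eigenvalues > 0, so H is positive definite -> x* is a strict local min.

min


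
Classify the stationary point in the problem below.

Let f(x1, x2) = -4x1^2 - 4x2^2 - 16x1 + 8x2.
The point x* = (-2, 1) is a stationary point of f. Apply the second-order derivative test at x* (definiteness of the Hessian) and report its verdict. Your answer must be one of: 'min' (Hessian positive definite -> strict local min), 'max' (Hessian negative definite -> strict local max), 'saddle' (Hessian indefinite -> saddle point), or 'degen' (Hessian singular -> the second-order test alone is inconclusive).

Compute the Hessian H = grad^2 f:
  H = [[-8, 0], [0, -8]]
Verify stationarity: grad f(x*) = H x* + g = (0, 0).
Eigenvalues of H: -8, -8.
Both eigenvalues < 0, so H is negative definite -> x* is a strict local max.

max


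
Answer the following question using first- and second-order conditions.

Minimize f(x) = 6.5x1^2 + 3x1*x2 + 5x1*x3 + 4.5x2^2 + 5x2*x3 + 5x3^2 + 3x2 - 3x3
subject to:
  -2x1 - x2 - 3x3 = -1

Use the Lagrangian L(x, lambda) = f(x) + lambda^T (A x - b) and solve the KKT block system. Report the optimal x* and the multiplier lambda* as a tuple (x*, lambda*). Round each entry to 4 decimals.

Form the Lagrangian:
  L(x, lambda) = (1/2) x^T Q x + c^T x + lambda^T (A x - b)
Stationarity (grad_x L = 0): Q x + c + A^T lambda = 0.
Primal feasibility: A x = b.

This gives the KKT block system:
  [ Q   A^T ] [ x     ]   [-c ]
  [ A    0  ] [ lambda ] = [ b ]

Solving the linear system:
  x*      = (-0.1202, -0.6682, 0.6362)
  lambda* = (-0.1933)
  f(x*)   = -2.0533

x* = (-0.1202, -0.6682, 0.6362), lambda* = (-0.1933)


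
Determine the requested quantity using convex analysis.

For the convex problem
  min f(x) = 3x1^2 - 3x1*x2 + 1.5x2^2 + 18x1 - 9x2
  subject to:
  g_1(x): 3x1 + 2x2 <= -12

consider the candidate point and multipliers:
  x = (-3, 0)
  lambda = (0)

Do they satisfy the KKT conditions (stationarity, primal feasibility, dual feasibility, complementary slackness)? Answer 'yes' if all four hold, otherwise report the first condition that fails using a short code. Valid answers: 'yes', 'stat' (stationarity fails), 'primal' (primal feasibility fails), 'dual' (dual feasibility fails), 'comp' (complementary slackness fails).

Gradient of f: grad f(x) = Q x + c = (0, 0)
Constraint values g_i(x) = a_i^T x - b_i:
  g_1((-3, 0)) = 3
Stationarity residual: grad f(x) + sum_i lambda_i a_i = (0, 0)
  -> stationarity OK
Primal feasibility (all g_i <= 0): FAILS
Dual feasibility (all lambda_i >= 0): OK
Complementary slackness (lambda_i * g_i(x) = 0 for all i): OK

Verdict: the first failing condition is primal_feasibility -> primal.

primal


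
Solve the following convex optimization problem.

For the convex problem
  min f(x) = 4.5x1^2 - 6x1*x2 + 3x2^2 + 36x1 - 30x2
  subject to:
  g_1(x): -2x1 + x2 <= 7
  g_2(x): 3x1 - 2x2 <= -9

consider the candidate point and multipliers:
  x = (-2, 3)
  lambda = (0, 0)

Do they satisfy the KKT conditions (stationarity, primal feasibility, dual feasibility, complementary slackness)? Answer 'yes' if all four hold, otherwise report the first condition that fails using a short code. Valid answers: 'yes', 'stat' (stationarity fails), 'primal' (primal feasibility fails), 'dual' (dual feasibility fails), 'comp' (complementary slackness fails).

Gradient of f: grad f(x) = Q x + c = (0, 0)
Constraint values g_i(x) = a_i^T x - b_i:
  g_1((-2, 3)) = 0
  g_2((-2, 3)) = -3
Stationarity residual: grad f(x) + sum_i lambda_i a_i = (0, 0)
  -> stationarity OK
Primal feasibility (all g_i <= 0): OK
Dual feasibility (all lambda_i >= 0): OK
Complementary slackness (lambda_i * g_i(x) = 0 for all i): OK

Verdict: yes, KKT holds.

yes


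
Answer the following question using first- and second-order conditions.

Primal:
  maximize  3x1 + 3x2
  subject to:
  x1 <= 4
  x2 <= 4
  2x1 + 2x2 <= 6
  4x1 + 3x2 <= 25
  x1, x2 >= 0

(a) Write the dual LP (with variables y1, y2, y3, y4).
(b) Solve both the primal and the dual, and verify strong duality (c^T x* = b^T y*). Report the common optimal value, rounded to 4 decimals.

The standard primal-dual pair for 'max c^T x s.t. A x <= b, x >= 0' is:
  Dual:  min b^T y  s.t.  A^T y >= c,  y >= 0.

So the dual LP is:
  minimize  4y1 + 4y2 + 6y3 + 25y4
  subject to:
    y1 + 2y3 + 4y4 >= 3
    y2 + 2y3 + 3y4 >= 3
    y1, y2, y3, y4 >= 0

Solving the primal: x* = (3, 0).
  primal value c^T x* = 9.
Solving the dual: y* = (0, 0, 1.5, 0).
  dual value b^T y* = 9.
Strong duality: c^T x* = b^T y*. Confirmed.

9


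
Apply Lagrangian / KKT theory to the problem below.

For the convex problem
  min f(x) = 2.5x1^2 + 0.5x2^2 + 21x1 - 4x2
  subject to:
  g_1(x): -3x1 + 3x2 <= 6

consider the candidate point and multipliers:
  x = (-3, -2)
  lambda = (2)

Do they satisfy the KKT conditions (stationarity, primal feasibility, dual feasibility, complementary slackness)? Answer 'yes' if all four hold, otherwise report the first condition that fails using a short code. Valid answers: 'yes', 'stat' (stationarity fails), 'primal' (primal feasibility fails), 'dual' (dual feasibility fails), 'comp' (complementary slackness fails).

Gradient of f: grad f(x) = Q x + c = (6, -6)
Constraint values g_i(x) = a_i^T x - b_i:
  g_1((-3, -2)) = -3
Stationarity residual: grad f(x) + sum_i lambda_i a_i = (0, 0)
  -> stationarity OK
Primal feasibility (all g_i <= 0): OK
Dual feasibility (all lambda_i >= 0): OK
Complementary slackness (lambda_i * g_i(x) = 0 for all i): FAILS

Verdict: the first failing condition is complementary_slackness -> comp.

comp


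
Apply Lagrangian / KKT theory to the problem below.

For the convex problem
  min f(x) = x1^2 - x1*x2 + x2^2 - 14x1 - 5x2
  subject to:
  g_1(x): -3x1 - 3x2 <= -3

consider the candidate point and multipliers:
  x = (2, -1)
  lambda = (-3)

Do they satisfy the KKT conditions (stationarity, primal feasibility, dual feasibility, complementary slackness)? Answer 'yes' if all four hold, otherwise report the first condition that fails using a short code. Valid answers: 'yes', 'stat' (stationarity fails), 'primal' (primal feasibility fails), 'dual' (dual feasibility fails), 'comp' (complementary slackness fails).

Gradient of f: grad f(x) = Q x + c = (-9, -9)
Constraint values g_i(x) = a_i^T x - b_i:
  g_1((2, -1)) = 0
Stationarity residual: grad f(x) + sum_i lambda_i a_i = (0, 0)
  -> stationarity OK
Primal feasibility (all g_i <= 0): OK
Dual feasibility (all lambda_i >= 0): FAILS
Complementary slackness (lambda_i * g_i(x) = 0 for all i): OK

Verdict: the first failing condition is dual_feasibility -> dual.

dual


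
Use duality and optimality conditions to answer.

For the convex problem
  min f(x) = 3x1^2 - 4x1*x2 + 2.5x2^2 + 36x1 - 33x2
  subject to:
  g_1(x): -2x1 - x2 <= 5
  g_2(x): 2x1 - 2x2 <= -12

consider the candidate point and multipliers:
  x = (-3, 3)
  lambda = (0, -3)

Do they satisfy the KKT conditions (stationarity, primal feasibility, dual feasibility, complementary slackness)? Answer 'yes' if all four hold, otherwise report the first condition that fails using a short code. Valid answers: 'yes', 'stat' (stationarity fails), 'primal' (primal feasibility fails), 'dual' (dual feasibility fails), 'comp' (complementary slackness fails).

Gradient of f: grad f(x) = Q x + c = (6, -6)
Constraint values g_i(x) = a_i^T x - b_i:
  g_1((-3, 3)) = -2
  g_2((-3, 3)) = 0
Stationarity residual: grad f(x) + sum_i lambda_i a_i = (0, 0)
  -> stationarity OK
Primal feasibility (all g_i <= 0): OK
Dual feasibility (all lambda_i >= 0): FAILS
Complementary slackness (lambda_i * g_i(x) = 0 for all i): OK

Verdict: the first failing condition is dual_feasibility -> dual.

dual


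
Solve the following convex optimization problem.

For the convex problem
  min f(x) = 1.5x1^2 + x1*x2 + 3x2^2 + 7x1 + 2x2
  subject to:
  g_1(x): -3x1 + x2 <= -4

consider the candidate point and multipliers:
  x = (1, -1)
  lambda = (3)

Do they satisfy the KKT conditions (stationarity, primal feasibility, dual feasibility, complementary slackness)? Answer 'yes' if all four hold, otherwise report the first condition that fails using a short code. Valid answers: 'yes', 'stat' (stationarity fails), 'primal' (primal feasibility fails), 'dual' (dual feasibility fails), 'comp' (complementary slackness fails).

Gradient of f: grad f(x) = Q x + c = (9, -3)
Constraint values g_i(x) = a_i^T x - b_i:
  g_1((1, -1)) = 0
Stationarity residual: grad f(x) + sum_i lambda_i a_i = (0, 0)
  -> stationarity OK
Primal feasibility (all g_i <= 0): OK
Dual feasibility (all lambda_i >= 0): OK
Complementary slackness (lambda_i * g_i(x) = 0 for all i): OK

Verdict: yes, KKT holds.

yes


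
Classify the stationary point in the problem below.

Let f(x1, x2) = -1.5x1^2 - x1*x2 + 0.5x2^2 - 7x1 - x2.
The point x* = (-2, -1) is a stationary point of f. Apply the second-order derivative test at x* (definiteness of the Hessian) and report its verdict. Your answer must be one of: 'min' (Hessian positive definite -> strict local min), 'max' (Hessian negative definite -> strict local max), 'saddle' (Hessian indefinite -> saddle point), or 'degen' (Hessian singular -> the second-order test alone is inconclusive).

Compute the Hessian H = grad^2 f:
  H = [[-3, -1], [-1, 1]]
Verify stationarity: grad f(x*) = H x* + g = (0, 0).
Eigenvalues of H: -3.2361, 1.2361.
Eigenvalues have mixed signs, so H is indefinite -> x* is a saddle point.

saddle


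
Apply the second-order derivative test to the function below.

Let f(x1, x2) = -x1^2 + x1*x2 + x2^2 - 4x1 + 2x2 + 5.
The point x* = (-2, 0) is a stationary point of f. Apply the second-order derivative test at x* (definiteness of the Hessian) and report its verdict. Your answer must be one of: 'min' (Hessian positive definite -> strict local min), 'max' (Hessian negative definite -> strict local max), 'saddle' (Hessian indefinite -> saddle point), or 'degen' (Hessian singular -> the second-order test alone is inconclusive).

Compute the Hessian H = grad^2 f:
  H = [[-2, 1], [1, 2]]
Verify stationarity: grad f(x*) = H x* + g = (0, 0).
Eigenvalues of H: -2.2361, 2.2361.
Eigenvalues have mixed signs, so H is indefinite -> x* is a saddle point.

saddle


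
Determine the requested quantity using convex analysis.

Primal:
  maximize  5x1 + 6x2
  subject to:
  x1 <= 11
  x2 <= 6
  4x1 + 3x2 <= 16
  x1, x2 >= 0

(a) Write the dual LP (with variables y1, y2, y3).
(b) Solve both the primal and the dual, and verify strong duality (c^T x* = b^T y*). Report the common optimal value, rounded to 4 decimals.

The standard primal-dual pair for 'max c^T x s.t. A x <= b, x >= 0' is:
  Dual:  min b^T y  s.t.  A^T y >= c,  y >= 0.

So the dual LP is:
  minimize  11y1 + 6y2 + 16y3
  subject to:
    y1 + 4y3 >= 5
    y2 + 3y3 >= 6
    y1, y2, y3 >= 0

Solving the primal: x* = (0, 5.3333).
  primal value c^T x* = 32.
Solving the dual: y* = (0, 0, 2).
  dual value b^T y* = 32.
Strong duality: c^T x* = b^T y*. Confirmed.

32


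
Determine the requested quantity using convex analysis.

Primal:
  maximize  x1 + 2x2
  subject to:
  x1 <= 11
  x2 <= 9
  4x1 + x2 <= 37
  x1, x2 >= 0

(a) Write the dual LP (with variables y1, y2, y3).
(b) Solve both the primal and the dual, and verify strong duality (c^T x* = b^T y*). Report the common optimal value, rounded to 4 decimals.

The standard primal-dual pair for 'max c^T x s.t. A x <= b, x >= 0' is:
  Dual:  min b^T y  s.t.  A^T y >= c,  y >= 0.

So the dual LP is:
  minimize  11y1 + 9y2 + 37y3
  subject to:
    y1 + 4y3 >= 1
    y2 + y3 >= 2
    y1, y2, y3 >= 0

Solving the primal: x* = (7, 9).
  primal value c^T x* = 25.
Solving the dual: y* = (0, 1.75, 0.25).
  dual value b^T y* = 25.
Strong duality: c^T x* = b^T y*. Confirmed.

25


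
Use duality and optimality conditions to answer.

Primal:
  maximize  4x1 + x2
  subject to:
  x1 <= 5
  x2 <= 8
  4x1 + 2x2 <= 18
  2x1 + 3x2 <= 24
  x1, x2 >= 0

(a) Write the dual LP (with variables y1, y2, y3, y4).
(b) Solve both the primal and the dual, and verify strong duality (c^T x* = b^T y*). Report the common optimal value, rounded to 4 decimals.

The standard primal-dual pair for 'max c^T x s.t. A x <= b, x >= 0' is:
  Dual:  min b^T y  s.t.  A^T y >= c,  y >= 0.

So the dual LP is:
  minimize  5y1 + 8y2 + 18y3 + 24y4
  subject to:
    y1 + 4y3 + 2y4 >= 4
    y2 + 2y3 + 3y4 >= 1
    y1, y2, y3, y4 >= 0

Solving the primal: x* = (4.5, 0).
  primal value c^T x* = 18.
Solving the dual: y* = (0, 0, 1, 0).
  dual value b^T y* = 18.
Strong duality: c^T x* = b^T y*. Confirmed.

18


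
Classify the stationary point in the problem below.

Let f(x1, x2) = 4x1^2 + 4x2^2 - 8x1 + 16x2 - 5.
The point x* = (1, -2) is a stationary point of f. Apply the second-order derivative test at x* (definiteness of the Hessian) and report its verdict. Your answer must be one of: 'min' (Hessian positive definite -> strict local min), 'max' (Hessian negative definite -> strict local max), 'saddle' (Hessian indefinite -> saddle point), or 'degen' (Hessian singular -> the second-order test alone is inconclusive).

Compute the Hessian H = grad^2 f:
  H = [[8, 0], [0, 8]]
Verify stationarity: grad f(x*) = H x* + g = (0, 0).
Eigenvalues of H: 8, 8.
Both eigenvalues > 0, so H is positive definite -> x* is a strict local min.

min


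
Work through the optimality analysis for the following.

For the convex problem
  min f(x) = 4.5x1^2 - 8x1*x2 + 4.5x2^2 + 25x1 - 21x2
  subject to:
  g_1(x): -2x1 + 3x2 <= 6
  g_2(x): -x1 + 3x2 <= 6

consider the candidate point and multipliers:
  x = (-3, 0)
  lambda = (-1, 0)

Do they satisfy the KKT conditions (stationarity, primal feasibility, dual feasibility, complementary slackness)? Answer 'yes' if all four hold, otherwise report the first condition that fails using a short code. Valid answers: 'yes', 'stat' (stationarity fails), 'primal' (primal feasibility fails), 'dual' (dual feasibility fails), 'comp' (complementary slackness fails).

Gradient of f: grad f(x) = Q x + c = (-2, 3)
Constraint values g_i(x) = a_i^T x - b_i:
  g_1((-3, 0)) = 0
  g_2((-3, 0)) = -3
Stationarity residual: grad f(x) + sum_i lambda_i a_i = (0, 0)
  -> stationarity OK
Primal feasibility (all g_i <= 0): OK
Dual feasibility (all lambda_i >= 0): FAILS
Complementary slackness (lambda_i * g_i(x) = 0 for all i): OK

Verdict: the first failing condition is dual_feasibility -> dual.

dual


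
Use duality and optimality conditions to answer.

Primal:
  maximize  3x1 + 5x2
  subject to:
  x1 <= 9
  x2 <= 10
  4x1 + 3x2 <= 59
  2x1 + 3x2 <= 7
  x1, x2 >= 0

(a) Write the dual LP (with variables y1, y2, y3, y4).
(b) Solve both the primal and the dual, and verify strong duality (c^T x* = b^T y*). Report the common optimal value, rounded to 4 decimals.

The standard primal-dual pair for 'max c^T x s.t. A x <= b, x >= 0' is:
  Dual:  min b^T y  s.t.  A^T y >= c,  y >= 0.

So the dual LP is:
  minimize  9y1 + 10y2 + 59y3 + 7y4
  subject to:
    y1 + 4y3 + 2y4 >= 3
    y2 + 3y3 + 3y4 >= 5
    y1, y2, y3, y4 >= 0

Solving the primal: x* = (0, 2.3333).
  primal value c^T x* = 11.6667.
Solving the dual: y* = (0, 0, 0, 1.6667).
  dual value b^T y* = 11.6667.
Strong duality: c^T x* = b^T y*. Confirmed.

11.6667


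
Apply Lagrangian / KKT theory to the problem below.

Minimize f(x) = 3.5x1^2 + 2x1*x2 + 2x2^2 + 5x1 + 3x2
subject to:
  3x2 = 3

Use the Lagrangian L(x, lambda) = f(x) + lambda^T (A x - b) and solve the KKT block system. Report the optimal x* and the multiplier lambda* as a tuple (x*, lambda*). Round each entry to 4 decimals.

Form the Lagrangian:
  L(x, lambda) = (1/2) x^T Q x + c^T x + lambda^T (A x - b)
Stationarity (grad_x L = 0): Q x + c + A^T lambda = 0.
Primal feasibility: A x = b.

This gives the KKT block system:
  [ Q   A^T ] [ x     ]   [-c ]
  [ A    0  ] [ lambda ] = [ b ]

Solving the linear system:
  x*      = (-1, 1)
  lambda* = (-1.6667)
  f(x*)   = 1.5

x* = (-1, 1), lambda* = (-1.6667)
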